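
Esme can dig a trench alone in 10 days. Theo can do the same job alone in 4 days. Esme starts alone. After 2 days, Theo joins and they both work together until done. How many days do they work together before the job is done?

In the first 2 days Esme alone does 2/10 = 1/5 of the job, leaving 4/5.
Once everyone is working, combined rate: 1/10 + 1/4 = (2 + 5)/20 = 7/20 per day.
Remaining 4/5 at 7/20 per day takes 16/7 days.

16/7 days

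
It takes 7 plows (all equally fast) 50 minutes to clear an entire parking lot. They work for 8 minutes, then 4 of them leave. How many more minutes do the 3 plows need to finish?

98 minutes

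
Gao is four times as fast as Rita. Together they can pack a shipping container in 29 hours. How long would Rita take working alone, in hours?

145 hours

Let Rita's rate be r; then Gao's rate is 4r, so together (4 + 1)r = 5r = 1/29.
Thus r = 1/145 per hour.
Rita alone: 145 hours; Gao alone: 145/4 hours.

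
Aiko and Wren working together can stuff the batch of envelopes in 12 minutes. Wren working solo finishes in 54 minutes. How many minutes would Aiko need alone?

108/7 minutes

Combined rate is 1/12 per minute.
Known contribution: 1/54 per minute.
So Aiko's rate is 1/12 − 1/54 = 7/108, meaning 108/7 minutes alone.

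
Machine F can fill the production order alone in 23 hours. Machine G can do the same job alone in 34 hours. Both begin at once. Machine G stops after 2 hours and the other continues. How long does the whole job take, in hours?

In the first 2 hours the combined rate is 57/782, so 57/391 of the job is done, leaving 334/391.
After Machine G leaves the rate is 1/23 per hour; the remaining 334/391 takes 334/17 hours.
Total = 2 + 334/17 = 368/17 hours.

368/17 hours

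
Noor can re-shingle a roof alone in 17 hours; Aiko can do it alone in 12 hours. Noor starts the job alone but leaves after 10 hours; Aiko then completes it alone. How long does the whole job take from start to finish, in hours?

In 10 hours Noor does 10/17 of the job, leaving 7/17.
Aiko works at 1/12 per hour, so finishing takes 7/17 ÷ 1/12 = 84/17 hours.
Total time = 10 + 84/17 = 254/17 hours.

254/17 hours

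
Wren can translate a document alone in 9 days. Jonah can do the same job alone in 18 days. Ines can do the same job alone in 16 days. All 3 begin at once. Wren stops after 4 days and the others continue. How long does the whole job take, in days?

In the first 4 days the combined rate is 11/48, so 11/12 of the job is done, leaving 1/12.
After Wren leaves the rate is 17/144 per day; the remaining 1/12 takes 12/17 days.
Total = 4 + 12/17 = 80/17 days.

80/17 days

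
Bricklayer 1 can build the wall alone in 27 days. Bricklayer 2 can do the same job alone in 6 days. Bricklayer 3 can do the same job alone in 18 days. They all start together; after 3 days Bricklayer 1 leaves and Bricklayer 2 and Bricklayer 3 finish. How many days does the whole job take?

4 days

In the first 3 days the combined rate is 7/27, so 7/9 of the job is done, leaving 2/9.
After Bricklayer 1 leaves the rate is 2/9 per day; the remaining 2/9 takes 1 day.
Total = 3 + 1 = 4 days.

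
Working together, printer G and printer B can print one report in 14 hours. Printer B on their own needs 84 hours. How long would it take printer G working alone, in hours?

84/5 hours

Combined rate is 1/14 per hour.
Known contribution: 1/84 per hour.
So printer G's rate is 1/14 − 1/84 = 5/84, meaning 84/5 hours alone.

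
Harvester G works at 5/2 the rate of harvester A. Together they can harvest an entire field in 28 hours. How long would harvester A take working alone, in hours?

Let harvester A's rate be r; then harvester G's rate is (5/2)r, so together (5/2 + 1)r = (7/2)r = 1/28.
Thus r = 1/98 per hour.
Harvester A alone: 98 hours; harvester G alone: 196/5 hours.

98 hours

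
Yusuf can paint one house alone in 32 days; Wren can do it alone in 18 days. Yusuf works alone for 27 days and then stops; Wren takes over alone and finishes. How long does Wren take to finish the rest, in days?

In 27 days Yusuf does 27/32 of the job, leaving 5/32.
Wren works at 1/18 per day, so finishing takes 5/32 ÷ 1/18 = 45/16 days.

45/16 days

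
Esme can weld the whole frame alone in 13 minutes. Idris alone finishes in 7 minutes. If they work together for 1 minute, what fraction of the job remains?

71/91

Combined rate: 1/13 + 1/7 = (7 + 13)/91 = 20/91 per minute.
In 1 minute they complete 1·20/91 = 20/91 of the job.
So 71/91 remains.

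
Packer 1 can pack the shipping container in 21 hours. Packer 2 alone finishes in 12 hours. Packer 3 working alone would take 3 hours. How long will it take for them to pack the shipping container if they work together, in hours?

28/13 hours

Combined rate: 1/21 + 1/12 + 1/3 = (4 + 7 + 28)/84 = 39/84 = 13/28 per hour.
Time = 1 ÷ (13/28) = 28/13 hours.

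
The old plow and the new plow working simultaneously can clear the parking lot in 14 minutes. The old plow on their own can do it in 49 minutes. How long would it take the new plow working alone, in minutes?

98/5 minutes

Combined rate is 1/14 per minute.
Known contribution: 1/49 per minute.
So the new plow's rate is 1/14 − 1/49 = 5/98, meaning 98/5 minutes alone.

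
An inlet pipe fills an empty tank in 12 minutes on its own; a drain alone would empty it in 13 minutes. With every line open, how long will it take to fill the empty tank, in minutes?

Net rate = 1/12 − 1/13 = (13 − 12)/156 = 1/156 per minute.
Filling time = 1 ÷ (1/156) = 156 minutes.

156 minutes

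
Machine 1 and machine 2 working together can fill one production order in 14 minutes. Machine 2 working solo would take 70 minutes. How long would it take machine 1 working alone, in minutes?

35/2 minutes

Combined rate is 1/14 per minute.
Known contribution: 1/70 per minute.
So machine 1's rate is 1/14 − 1/70 = 2/35, meaning 35/2 minutes alone.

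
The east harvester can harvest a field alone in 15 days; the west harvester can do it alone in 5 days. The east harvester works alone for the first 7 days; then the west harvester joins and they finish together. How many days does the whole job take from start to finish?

9 days

In 7 days the east harvester does 7/15 of the job, leaving 8/15.
The east harvester and the west harvester together work at 4/15 per day, so finishing takes 8/15 ÷ 4/15 = 2 days.
Total time = 7 + 2 = 9 days.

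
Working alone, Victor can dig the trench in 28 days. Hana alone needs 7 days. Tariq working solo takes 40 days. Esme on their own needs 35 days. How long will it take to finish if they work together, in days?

56/13 days

Combined rate: 1/28 + 1/7 + 1/40 + 1/35 = (10 + 40 + 7 + 8)/280 = 65/280 = 13/56 per day.
Time = 1 ÷ (13/56) = 56/13 days.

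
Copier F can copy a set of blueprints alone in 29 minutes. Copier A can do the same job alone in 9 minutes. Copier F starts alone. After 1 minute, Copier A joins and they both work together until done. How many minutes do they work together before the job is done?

126/19 minutes

In the first 1 minute Copier F alone does 1/29 of the job, leaving 28/29.
Once everyone is working, combined rate: 1/29 + 1/9 = (9 + 29)/261 = 38/261 per minute.
Remaining 28/29 at 38/261 per minute takes 126/19 minutes.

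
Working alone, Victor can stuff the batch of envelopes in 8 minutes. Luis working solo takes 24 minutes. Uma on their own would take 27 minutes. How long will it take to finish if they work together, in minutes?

54/11 minutes

Combined rate: 1/8 + 1/24 + 1/27 = (27 + 9 + 8)/216 = 44/216 = 11/54 per minute.
Time = 1 ÷ (11/54) = 54/11 minutes.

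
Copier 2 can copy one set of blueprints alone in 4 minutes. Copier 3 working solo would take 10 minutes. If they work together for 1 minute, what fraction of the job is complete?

Combined rate: 1/4 + 1/10 = (5 + 2)/20 = 7/20 per minute.
In 1 minute they complete 1·7/20 = 7/20 of the job.

7/20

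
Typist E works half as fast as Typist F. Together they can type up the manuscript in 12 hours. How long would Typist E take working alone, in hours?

Let Typist F's rate be r; then Typist E's rate is (1/2)r, so together (1/2 + 1)r = (3/2)r = 1/12.
Thus r = 1/18 per hour.
Typist F alone: 18 hours; Typist E alone: 36 hours.

36 hours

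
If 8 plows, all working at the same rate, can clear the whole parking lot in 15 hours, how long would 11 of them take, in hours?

120/11 hours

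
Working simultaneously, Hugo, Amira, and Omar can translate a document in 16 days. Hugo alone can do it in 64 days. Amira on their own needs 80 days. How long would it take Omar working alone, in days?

Combined rate is 1/16 per day.
Known contribution: 1/64 + 1/80 = (5 + 4)/320 = 9/320 per day.
So Omar's rate is 1/16 − 9/320 = 11/320, meaning 320/11 days alone.

320/11 days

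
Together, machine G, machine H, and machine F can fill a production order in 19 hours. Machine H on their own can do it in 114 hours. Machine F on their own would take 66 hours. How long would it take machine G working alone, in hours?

Combined rate is 1/19 per hour.
Known contribution: 1/114 + 1/66 = (11 + 19)/1254 = 30/1254 = 5/209 per hour.
So machine G's rate is 1/19 − 5/209 = 6/209, meaning 209/6 hours alone.

209/6 hours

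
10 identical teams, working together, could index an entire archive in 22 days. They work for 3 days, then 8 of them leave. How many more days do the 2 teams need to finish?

95 days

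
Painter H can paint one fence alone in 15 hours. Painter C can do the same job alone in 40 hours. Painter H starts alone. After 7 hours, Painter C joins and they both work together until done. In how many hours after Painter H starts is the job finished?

141/11 hours

In the first 7 hours Painter H alone does 7/15 of the job, leaving 8/15.
Once everyone is working, combined rate: 1/15 + 1/40 = (8 + 3)/120 = 11/120 per hour.
Remaining 8/15 at 11/120 per hour takes 64/11 hours.
Total from the start = 7 + 64/11 = 141/11 hours.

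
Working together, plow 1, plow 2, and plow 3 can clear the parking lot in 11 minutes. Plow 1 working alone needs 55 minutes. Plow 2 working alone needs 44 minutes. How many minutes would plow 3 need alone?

Combined rate is 1/11 per minute.
Known contribution: 1/55 + 1/44 = (4 + 5)/220 = 9/220 per minute.
So plow 3's rate is 1/11 − 9/220 = 1/20, meaning 20 minutes alone.

20 minutes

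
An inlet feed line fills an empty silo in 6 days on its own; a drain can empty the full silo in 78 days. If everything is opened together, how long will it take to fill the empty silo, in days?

13/2 days

Net rate = 1/6 − 1/78 = (13 − 1)/78 = 12/78 = 2/13 per day.
Filling time = 1 ÷ (2/13) = 13/2 days.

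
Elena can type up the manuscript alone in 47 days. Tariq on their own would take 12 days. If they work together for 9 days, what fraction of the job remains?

Combined rate: 1/47 + 1/12 = (12 + 47)/564 = 59/564 per day.
In 9 days they complete 9·59/564 = 177/188 of the job.
So 11/188 remains.

11/188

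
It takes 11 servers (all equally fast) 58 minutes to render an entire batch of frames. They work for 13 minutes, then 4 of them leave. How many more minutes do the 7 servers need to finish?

495/7 minutes

One server does 1/638 of the job per minute.
After 13 minutes with 11 servers, 13/58 is done (45/58 left).
With 7 servers the rate is 7/638, so the rest takes 45/58 ÷ 7/638 = 495/7 minutes.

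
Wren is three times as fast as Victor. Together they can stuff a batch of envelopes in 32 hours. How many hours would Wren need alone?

128/3 hours

Let Victor's rate be r; then Wren's rate is 3r, so together (3 + 1)r = 4r = 1/32.
Thus r = 1/128 per hour.
Victor alone: 128 hours; Wren alone: 128/3 hours.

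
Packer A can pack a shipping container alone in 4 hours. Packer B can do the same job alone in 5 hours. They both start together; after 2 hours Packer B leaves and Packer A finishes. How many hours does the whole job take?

In the first 2 hours the combined rate is 9/20, so 9/10 of the job is done, leaving 1/10.
After Packer B leaves the rate is 1/4 per hour; the remaining 1/10 takes 2/5 hours.
Total = 2 + 2/5 = 12/5 hours.

12/5 hours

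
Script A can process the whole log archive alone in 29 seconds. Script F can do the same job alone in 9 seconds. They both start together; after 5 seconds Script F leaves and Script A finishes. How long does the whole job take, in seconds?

116/9 seconds

In the first 5 seconds the combined rate is 38/261, so 190/261 of the job is done, leaving 71/261.
After Script F leaves the rate is 1/29 per second; the remaining 71/261 takes 71/9 seconds.
Total = 5 + 71/9 = 116/9 seconds.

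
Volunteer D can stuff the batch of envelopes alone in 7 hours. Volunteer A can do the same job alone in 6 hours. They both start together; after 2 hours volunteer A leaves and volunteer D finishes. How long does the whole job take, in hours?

14/3 hours

In the first 2 hours the combined rate is 13/42, so 13/21 of the job is done, leaving 8/21.
After volunteer A leaves the rate is 1/7 per hour; the remaining 8/21 takes 8/3 hours.
Total = 2 + 8/3 = 14/3 hours.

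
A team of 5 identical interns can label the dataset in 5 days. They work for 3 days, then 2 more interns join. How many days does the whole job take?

One intern does 1/25 of the job per day.
After 3 days with 5 interns, 3/5 is done (2/5 left).
With 7 interns the rate is 7/25, so the rest takes 2/5 ÷ 7/25 = 10/7 days.
Total = 3 + 10/7 = 31/7 days.

31/7 days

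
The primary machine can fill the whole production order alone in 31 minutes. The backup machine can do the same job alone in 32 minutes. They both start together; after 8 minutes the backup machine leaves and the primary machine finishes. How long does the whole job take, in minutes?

93/4 minutes

In the first 8 minutes the combined rate is 63/992, so 63/124 of the job is done, leaving 61/124.
After the backup machine leaves the rate is 1/31 per minute; the remaining 61/124 takes 61/4 minutes.
Total = 8 + 61/4 = 93/4 minutes.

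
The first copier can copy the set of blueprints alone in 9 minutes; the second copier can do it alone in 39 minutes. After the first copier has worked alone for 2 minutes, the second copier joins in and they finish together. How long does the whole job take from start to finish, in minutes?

123/16 minutes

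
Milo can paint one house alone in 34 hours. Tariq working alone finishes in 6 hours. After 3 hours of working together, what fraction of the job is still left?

7/17

Combined rate: 1/34 + 1/6 = (3 + 17)/102 = 20/102 = 10/51 per hour.
In 3 hours they complete 3·10/51 = 10/17 of the job.
So 7/17 remains.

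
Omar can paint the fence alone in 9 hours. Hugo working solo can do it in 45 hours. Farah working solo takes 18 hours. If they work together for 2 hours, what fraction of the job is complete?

Combined rate: 1/9 + 1/45 + 1/18 = (10 + 2 + 5)/90 = 17/90 per hour.
In 2 hours they complete 2·17/90 = 17/45 of the job.

17/45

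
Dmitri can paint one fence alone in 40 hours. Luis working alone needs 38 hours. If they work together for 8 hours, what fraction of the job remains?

56/95

Combined rate: 1/40 + 1/38 = (19 + 20)/760 = 39/760 per hour.
In 8 hours they complete 8·39/760 = 39/95 of the job.
So 56/95 remains.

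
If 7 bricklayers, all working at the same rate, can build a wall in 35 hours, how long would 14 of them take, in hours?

Total work is 7·35 = 245 bricklayer-hours.
With 14 bricklayers: 245/14 = 35/2 hours.

35/2 hours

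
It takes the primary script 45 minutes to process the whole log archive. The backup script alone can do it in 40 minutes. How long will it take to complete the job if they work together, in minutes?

360/17 minutes

With two workers the combined time is the product over the sum: 45·40/(45+40) = 1800/85 = 360/17 minutes.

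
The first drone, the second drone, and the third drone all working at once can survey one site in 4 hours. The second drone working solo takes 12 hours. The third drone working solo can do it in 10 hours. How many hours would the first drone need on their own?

15 hours

Combined rate is 1/4 per hour.
Known contribution: 1/12 + 1/10 = (5 + 6)/60 = 11/60 per hour.
So the first drone's rate is 1/4 − 11/60 = 1/15, meaning 15 hours alone.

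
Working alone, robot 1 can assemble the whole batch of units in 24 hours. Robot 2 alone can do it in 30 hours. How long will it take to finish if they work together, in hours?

40/3 hours

With two workers the combined time is the product over the sum: 24·30/(24+30) = 720/54 = 40/3 hours.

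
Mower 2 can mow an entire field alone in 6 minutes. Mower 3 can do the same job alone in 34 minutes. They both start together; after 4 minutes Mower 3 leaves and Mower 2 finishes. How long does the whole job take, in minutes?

90/17 minutes

In the first 4 minutes the combined rate is 10/51, so 40/51 of the job is done, leaving 11/51.
After Mower 3 leaves the rate is 1/6 per minute; the remaining 11/51 takes 22/17 minutes.
Total = 4 + 22/17 = 90/17 minutes.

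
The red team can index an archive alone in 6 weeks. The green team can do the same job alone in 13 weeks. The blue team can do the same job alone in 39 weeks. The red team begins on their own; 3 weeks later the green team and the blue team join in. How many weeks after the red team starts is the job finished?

34/7 weeks

In the first 3 weeks the red team alone does 3/6 = 1/2 of the job, leaving 1/2.
Once everyone is working, combined rate: 1/6 + 1/13 + 1/39 = (13 + 6 + 2)/78 = 21/78 = 7/26 per week.
Remaining 1/2 at 7/26 per week takes 13/7 weeks.
Total from the start = 3 + 13/7 = 34/7 weeks.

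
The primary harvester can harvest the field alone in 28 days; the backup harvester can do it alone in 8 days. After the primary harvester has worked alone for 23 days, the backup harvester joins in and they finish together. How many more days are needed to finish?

10/9 days

In 23 days the primary harvester does 23/28 of the job, leaving 5/28.
The primary harvester and the backup harvester together work at 9/56 per day, so finishing takes 5/28 ÷ 9/56 = 10/9 days.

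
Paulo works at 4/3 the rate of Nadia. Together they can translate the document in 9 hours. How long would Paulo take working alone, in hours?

Let Nadia's rate be r; then Paulo's rate is (4/3)r, so together (4/3 + 1)r = (7/3)r = 1/9.
Thus r = 1/21 per hour.
Nadia alone: 21 hours; Paulo alone: 63/4 hours.

63/4 hours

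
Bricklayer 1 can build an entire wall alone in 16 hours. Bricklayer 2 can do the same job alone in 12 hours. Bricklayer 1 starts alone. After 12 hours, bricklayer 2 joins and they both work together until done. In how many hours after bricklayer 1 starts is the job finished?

In the first 12 hours bricklayer 1 alone does 12/16 = 3/4 of the job, leaving 1/4.
Once everyone is working, combined rate: 1/16 + 1/12 = (3 + 4)/48 = 7/48 per hour.
Remaining 1/4 at 7/48 per hour takes 12/7 hours.
Total from the start = 12 + 12/7 = 96/7 hours.

96/7 hours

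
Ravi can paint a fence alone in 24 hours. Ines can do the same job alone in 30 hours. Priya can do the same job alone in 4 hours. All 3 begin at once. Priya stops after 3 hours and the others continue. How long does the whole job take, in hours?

In the first 3 hours the combined rate is 13/40, so 39/40 of the job is done, leaving 1/40.
After Priya leaves the rate is 3/40 per hour; the remaining 1/40 takes 1/3 hours.
Total = 3 + 1/3 = 10/3 hours.

10/3 hours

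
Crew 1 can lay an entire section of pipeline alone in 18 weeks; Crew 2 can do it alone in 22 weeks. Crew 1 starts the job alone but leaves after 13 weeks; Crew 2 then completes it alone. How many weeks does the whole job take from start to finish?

172/9 weeks

In 13 weeks Crew 1 does 13/18 of the job, leaving 5/18.
Crew 2 works at 1/22 per week, so finishing takes 5/18 ÷ 1/22 = 55/9 weeks.
Total time = 13 + 55/9 = 172/9 weeks.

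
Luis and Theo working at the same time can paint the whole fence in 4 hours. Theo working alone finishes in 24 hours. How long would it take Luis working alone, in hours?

Combined rate is 1/4 per hour.
Known contribution: 1/24 per hour.
So Luis's rate is 1/4 − 1/24 = 5/24, meaning 24/5 hours alone.

24/5 hours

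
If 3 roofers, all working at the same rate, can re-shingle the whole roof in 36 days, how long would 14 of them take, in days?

54/7 days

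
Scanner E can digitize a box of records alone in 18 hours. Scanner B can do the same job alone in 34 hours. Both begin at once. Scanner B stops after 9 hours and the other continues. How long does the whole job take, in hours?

In the first 9 hours the combined rate is 13/153, so 13/17 of the job is done, leaving 4/17.
After Scanner B leaves the rate is 1/18 per hour; the remaining 4/17 takes 72/17 hours.
Total = 9 + 72/17 = 225/17 hours.

225/17 hours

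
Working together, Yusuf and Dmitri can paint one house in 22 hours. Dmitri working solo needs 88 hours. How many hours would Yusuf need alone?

88/3 hours

Combined rate is 1/22 per hour.
Known contribution: 1/88 per hour.
So Yusuf's rate is 1/22 − 1/88 = 3/88, meaning 88/3 hours alone.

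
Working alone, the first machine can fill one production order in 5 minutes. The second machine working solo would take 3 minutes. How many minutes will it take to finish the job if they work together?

15/8 minutes

Combined rate: 1/5 + 1/3 = (3 + 5)/15 = 8/15 per minute.
Time = 1 ÷ (8/15) = 15/8 minutes.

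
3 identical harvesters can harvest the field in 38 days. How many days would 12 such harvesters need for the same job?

19/2 days

Total work is 3·38 = 114 harvester-days.
With 12 harvesters: 114/12 = 19/2 days.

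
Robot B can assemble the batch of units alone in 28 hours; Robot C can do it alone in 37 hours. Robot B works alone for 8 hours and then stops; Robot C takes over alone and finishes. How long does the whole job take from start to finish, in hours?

In 8 hours Robot B does 8/28 = 2/7 of the job, leaving 5/7.
Robot C works at 1/37 per hour, so finishing takes 5/7 ÷ 1/37 = 185/7 hours.
Total time = 8 + 185/7 = 241/7 hours.

241/7 hours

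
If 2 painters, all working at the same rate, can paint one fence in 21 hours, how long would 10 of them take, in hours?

21/5 hours

Total work is 2·21 = 42 painter-hours.
With 10 painters: 42/10 = 21/5 hours.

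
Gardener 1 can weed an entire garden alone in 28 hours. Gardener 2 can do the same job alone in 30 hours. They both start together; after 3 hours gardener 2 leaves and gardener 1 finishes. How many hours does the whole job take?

126/5 hours

In the first 3 hours the combined rate is 29/420, so 29/140 of the job is done, leaving 111/140.
After gardener 2 leaves the rate is 1/28 per hour; the remaining 111/140 takes 111/5 hours.
Total = 3 + 111/5 = 126/5 hours.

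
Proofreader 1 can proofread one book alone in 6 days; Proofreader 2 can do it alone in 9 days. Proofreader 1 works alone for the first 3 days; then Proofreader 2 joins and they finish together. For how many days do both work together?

9/5 days

In 3 days Proofreader 1 does 3/6 = 1/2 of the job, leaving 1/2.
Proofreader 1 and Proofreader 2 together work at 5/18 per day, so finishing takes 1/2 ÷ 5/18 = 9/5 days.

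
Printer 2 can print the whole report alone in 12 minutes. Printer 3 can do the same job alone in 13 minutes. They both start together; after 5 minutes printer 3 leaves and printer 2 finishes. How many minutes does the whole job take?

96/13 minutes

In the first 5 minutes the combined rate is 25/156, so 125/156 of the job is done, leaving 31/156.
After printer 3 leaves the rate is 1/12 per minute; the remaining 31/156 takes 31/13 minutes.
Total = 5 + 31/13 = 96/13 minutes.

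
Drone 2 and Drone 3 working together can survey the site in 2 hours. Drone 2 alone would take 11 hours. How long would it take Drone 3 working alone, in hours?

22/9 hours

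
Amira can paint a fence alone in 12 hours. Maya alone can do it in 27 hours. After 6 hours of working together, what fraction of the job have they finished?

13/18

Combined rate: 1/12 + 1/27 = (9 + 4)/108 = 13/108 per hour.
In 6 hours they complete 6·13/108 = 13/18 of the job.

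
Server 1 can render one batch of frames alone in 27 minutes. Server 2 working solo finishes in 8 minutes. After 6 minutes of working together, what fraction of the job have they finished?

Combined rate: 1/27 + 1/8 = (8 + 27)/216 = 35/216 per minute.
In 6 minutes they complete 6·35/216 = 35/36 of the job.

35/36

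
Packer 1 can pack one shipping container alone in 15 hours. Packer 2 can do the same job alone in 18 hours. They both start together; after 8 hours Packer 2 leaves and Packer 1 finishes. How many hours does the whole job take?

25/3 hours

In the first 8 hours the combined rate is 11/90, so 44/45 of the job is done, leaving 1/45.
After Packer 2 leaves the rate is 1/15 per hour; the remaining 1/45 takes 1/3 hours.
Total = 8 + 1/3 = 25/3 hours.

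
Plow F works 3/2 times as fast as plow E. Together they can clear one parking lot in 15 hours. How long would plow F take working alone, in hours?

Let plow E's rate be r; then plow F's rate is (3/2)r, so together (3/2 + 1)r = (5/2)r = 1/15.
Thus r = 2/75 per hour.
Plow E alone: 75/2 hours; plow F alone: 25 hours.

25 hours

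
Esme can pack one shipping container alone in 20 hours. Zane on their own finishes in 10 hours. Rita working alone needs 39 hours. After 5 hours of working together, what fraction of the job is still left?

19/156

Combined rate: 1/20 + 1/10 + 1/39 = (39 + 78 + 20)/780 = 137/780 per hour.
In 5 hours they complete 5·137/780 = 137/156 of the job.
So 19/156 remains.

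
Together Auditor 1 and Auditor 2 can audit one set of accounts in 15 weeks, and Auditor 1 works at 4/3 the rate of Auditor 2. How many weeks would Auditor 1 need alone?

Let Auditor 2's rate be r; then Auditor 1's rate is (4/3)r, so together (4/3 + 1)r = (7/3)r = 1/15.
Thus r = 1/35 per week.
Auditor 2 alone: 35 weeks; Auditor 1 alone: 105/4 weeks.

105/4 weeks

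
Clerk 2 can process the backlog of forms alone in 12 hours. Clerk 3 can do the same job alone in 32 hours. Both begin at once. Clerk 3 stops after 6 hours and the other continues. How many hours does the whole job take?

39/4 hours

In the first 6 hours the combined rate is 11/96, so 11/16 of the job is done, leaving 5/16.
After Clerk 3 leaves the rate is 1/12 per hour; the remaining 5/16 takes 15/4 hours.
Total = 6 + 15/4 = 39/4 hours.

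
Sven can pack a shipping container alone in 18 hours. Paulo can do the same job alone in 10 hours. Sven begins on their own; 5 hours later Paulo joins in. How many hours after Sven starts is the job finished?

In the first 5 hours Sven alone does 5/18 of the job, leaving 13/18.
Once everyone is working, combined rate: 1/18 + 1/10 = (5 + 9)/90 = 14/90 = 7/45 per hour.
Remaining 13/18 at 7/45 per hour takes 65/14 hours.
Total from the start = 5 + 65/14 = 135/14 hours.

135/14 hours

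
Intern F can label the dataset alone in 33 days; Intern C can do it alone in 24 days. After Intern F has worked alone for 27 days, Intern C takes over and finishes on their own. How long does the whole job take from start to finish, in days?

345/11 days

In 27 days Intern F does 27/33 = 9/11 of the job, leaving 2/11.
Intern C works at 1/24 per day, so finishing takes 2/11 ÷ 1/24 = 48/11 days.
Total time = 27 + 48/11 = 345/11 days.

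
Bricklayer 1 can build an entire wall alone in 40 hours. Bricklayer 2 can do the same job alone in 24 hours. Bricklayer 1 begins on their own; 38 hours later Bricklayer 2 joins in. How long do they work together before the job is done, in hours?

3/4 hours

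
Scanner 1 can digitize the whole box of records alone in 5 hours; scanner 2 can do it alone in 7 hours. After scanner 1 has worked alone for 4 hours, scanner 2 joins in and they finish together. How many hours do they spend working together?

7/12 hours

In 4 hours scanner 1 does 4/5 of the job, leaving 1/5.
Scanner 1 and scanner 2 together work at 12/35 per hour, so finishing takes 1/5 ÷ 12/35 = 7/12 hours.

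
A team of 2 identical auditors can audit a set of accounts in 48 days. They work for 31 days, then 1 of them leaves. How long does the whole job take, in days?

65 days

One auditor does 1/96 of the job per day.
After 31 days with 2 auditors, 31/48 is done (17/48 left).
With 1 auditor the rate is 1/96, so the rest takes 17/48 ÷ 1/96 = 34 days.
Total = 31 + 34 = 65 days.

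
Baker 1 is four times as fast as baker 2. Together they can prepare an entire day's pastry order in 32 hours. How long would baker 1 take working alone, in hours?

40 hours

Let baker 2's rate be r; then baker 1's rate is 4r, so together (4 + 1)r = 5r = 1/32.
Thus r = 1/160 per hour.
Baker 2 alone: 160 hours; baker 1 alone: 40 hours.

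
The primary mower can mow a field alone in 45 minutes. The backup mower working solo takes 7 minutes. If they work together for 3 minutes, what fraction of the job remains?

Combined rate: 1/45 + 1/7 = (7 + 45)/315 = 52/315 per minute.
In 3 minutes they complete 3·52/315 = 52/105 of the job.
So 53/105 remains.

53/105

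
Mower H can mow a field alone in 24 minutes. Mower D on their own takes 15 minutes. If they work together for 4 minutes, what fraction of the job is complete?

Combined rate: 1/24 + 1/15 = (5 + 8)/120 = 13/120 per minute.
In 4 minutes they complete 4·13/120 = 13/30 of the job.

13/30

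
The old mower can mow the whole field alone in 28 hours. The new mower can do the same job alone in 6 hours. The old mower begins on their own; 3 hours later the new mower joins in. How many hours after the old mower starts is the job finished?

126/17 hours

In the first 3 hours the old mower alone does 3/28 of the job, leaving 25/28.
Once everyone is working, combined rate: 1/28 + 1/6 = (3 + 14)/84 = 17/84 per hour.
Remaining 25/28 at 17/84 per hour takes 75/17 hours.
Total from the start = 3 + 75/17 = 126/17 hours.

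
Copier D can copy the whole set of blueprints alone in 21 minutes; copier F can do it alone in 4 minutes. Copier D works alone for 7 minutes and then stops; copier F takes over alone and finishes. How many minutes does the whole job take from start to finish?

In 7 minutes copier D does 7/21 = 1/3 of the job, leaving 2/3.
Copier F works at 1/4 per minute, so finishing takes 2/3 ÷ 1/4 = 8/3 minutes.
Total time = 7 + 8/3 = 29/3 minutes.

29/3 minutes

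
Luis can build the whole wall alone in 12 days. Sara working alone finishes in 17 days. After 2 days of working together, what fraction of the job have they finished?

29/102

Combined rate: 1/12 + 1/17 = (17 + 12)/204 = 29/204 per day.
In 2 days they complete 2·29/204 = 29/102 of the job.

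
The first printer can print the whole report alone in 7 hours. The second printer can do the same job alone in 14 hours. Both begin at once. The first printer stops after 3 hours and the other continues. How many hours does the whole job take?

In the first 3 hours the combined rate is 3/14, so 9/14 of the job is done, leaving 5/14.
After the first printer leaves the rate is 1/14 per hour; the remaining 5/14 takes 5 hours.
Total = 3 + 5 = 8 hours.

8 hours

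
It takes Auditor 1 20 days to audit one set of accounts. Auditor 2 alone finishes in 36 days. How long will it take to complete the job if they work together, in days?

90/7 days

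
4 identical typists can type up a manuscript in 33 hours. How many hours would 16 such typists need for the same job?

Total work is 4·33 = 132 typist-hours.
With 16 typists: 132/16 = 33/4 hours.

33/4 hours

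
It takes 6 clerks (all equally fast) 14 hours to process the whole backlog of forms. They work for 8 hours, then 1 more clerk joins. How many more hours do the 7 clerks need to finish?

One clerk does 1/84 of the job per hour.
After 8 hours with 6 clerks, 4/7 is done (3/7 left).
With 7 clerks the rate is 7/84 = 1/12, so the rest takes 3/7 ÷ 1/12 = 36/7 hours.

36/7 hours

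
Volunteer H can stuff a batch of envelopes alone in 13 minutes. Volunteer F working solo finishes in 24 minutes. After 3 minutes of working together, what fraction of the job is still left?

67/104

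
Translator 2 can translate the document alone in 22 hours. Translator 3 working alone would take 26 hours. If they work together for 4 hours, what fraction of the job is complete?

Combined rate: 1/22 + 1/26 = (13 + 11)/286 = 24/286 = 12/143 per hour.
In 4 hours they complete 4·12/143 = 48/143 of the job.

48/143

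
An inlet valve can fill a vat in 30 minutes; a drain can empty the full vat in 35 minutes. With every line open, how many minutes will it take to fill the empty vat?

Net rate = 1/30 − 1/35 = (7 − 6)/210 = 1/210 per minute.
Filling time = 1 ÷ (1/210) = 210 minutes.

210 minutes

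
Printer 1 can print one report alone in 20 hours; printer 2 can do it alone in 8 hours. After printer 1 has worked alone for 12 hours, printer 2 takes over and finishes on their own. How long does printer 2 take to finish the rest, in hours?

In 12 hours printer 1 does 12/20 = 3/5 of the job, leaving 2/5.
Printer 2 works at 1/8 per hour, so finishing takes 2/5 ÷ 1/8 = 16/5 hours.

16/5 hours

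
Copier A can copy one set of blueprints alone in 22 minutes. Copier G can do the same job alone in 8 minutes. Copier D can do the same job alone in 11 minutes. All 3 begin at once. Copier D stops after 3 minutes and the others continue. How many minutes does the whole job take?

In the first 3 minutes the combined rate is 23/88, so 69/88 of the job is done, leaving 19/88.
After Copier D leaves the rate is 15/88 per minute; the remaining 19/88 takes 19/15 minutes.
Total = 3 + 19/15 = 64/15 minutes.

64/15 minutes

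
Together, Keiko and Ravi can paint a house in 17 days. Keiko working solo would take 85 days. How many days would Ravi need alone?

85/4 days

Combined rate is 1/17 per day.
Known contribution: 1/85 per day.
So Ravi's rate is 1/17 − 1/85 = 4/85, meaning 85/4 days alone.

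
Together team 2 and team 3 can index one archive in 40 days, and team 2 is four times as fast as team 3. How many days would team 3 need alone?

Let team 3's rate be r; then team 2's rate is 4r, so together (4 + 1)r = 5r = 1/40.
Thus r = 1/200 per day.
Team 3 alone: 200 days; team 2 alone: 50 days.

200 days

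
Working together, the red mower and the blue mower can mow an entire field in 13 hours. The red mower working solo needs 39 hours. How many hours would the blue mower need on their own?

39/2 hours

Combined rate is 1/13 per hour.
Known contribution: 1/39 per hour.
So the blue mower's rate is 1/13 − 1/39 = 2/39, meaning 39/2 hours alone.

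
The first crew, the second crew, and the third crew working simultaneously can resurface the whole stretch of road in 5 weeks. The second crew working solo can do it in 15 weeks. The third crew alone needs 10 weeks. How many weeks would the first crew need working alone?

30 weeks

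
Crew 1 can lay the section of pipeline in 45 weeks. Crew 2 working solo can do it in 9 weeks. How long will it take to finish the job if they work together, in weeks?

With two workers the combined time is the product over the sum: 45·9/(45+9) = 405/54 = 15/2 weeks.

15/2 weeks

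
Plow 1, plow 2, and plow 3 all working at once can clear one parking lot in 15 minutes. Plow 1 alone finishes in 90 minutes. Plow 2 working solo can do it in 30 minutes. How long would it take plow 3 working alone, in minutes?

45 minutes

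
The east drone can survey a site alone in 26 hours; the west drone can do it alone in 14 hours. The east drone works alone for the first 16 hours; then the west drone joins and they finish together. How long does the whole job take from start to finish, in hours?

In 16 hours the east drone does 16/26 = 8/13 of the job, leaving 5/13.
The east drone and the west drone together work at 10/91 per hour, so finishing takes 5/13 ÷ 10/91 = 7/2 hours.
Total time = 16 + 7/2 = 39/2 hours.

39/2 hours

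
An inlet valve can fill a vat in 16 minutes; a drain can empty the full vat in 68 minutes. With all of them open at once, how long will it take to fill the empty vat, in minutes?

272/13 minutes

Net rate = 1/16 − 1/68 = (17 − 4)/272 = 13/272 per minute.
Filling time = 1 ÷ (13/272) = 272/13 minutes.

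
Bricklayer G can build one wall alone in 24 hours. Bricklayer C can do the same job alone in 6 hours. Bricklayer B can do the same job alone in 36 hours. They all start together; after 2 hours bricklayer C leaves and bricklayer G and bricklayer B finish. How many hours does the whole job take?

In the first 2 hours the combined rate is 17/72, so 17/36 of the job is done, leaving 19/36.
After bricklayer C leaves the rate is 5/72 per hour; the remaining 19/36 takes 38/5 hours.
Total = 2 + 38/5 = 48/5 hours.

48/5 hours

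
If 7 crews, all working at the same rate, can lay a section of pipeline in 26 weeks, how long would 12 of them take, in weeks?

91/6 weeks

Total work is 7·26 = 182 crew-weeks.
With 12 crews: 182/12 = 91/6 weeks.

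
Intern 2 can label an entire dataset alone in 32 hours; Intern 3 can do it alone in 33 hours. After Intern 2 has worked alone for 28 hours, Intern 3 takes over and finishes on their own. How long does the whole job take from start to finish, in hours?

257/8 hours

In 28 hours Intern 2 does 28/32 = 7/8 of the job, leaving 1/8.
Intern 3 works at 1/33 per hour, so finishing takes 1/8 ÷ 1/33 = 33/8 hours.
Total time = 28 + 33/8 = 257/8 hours.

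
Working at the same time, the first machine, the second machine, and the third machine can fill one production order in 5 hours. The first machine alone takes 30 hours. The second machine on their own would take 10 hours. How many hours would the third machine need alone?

15 hours

Combined rate is 1/5 per hour.
Known contribution: 1/30 + 1/10 = (1 + 3)/30 = 4/30 = 2/15 per hour.
So the third machine's rate is 1/5 − 2/15 = 1/15, meaning 15 hours alone.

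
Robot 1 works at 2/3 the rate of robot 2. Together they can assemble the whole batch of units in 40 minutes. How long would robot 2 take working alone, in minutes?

200/3 minutes

Let robot 2's rate be r; then robot 1's rate is (2/3)r, so together (2/3 + 1)r = (5/3)r = 1/40.
Thus r = 3/200 per minute.
Robot 2 alone: 200/3 minutes; robot 1 alone: 100 minutes.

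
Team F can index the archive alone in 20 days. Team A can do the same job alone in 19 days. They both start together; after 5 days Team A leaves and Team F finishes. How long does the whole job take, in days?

280/19 days

In the first 5 days the combined rate is 39/380, so 39/76 of the job is done, leaving 37/76.
After Team A leaves the rate is 1/20 per day; the remaining 37/76 takes 185/19 days.
Total = 5 + 185/19 = 280/19 days.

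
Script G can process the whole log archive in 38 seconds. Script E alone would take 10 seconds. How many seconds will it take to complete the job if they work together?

95/12 seconds

Combined rate: 1/38 + 1/10 = (5 + 19)/190 = 24/190 = 12/95 per second.
Time = 1 ÷ (12/95) = 95/12 seconds.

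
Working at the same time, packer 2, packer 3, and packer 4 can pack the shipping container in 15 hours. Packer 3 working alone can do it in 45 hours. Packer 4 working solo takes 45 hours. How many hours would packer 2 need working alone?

Combined rate is 1/15 per hour.
Known contribution: 1/45 + 1/45 = (1 + 1)/45 = 2/45 per hour.
So packer 2's rate is 1/15 − 2/45 = 1/45, meaning 45 hours alone.

45 hours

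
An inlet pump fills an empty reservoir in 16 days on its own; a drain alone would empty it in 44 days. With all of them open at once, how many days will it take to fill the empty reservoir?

Net rate = 1/16 − 1/44 = (11 − 4)/176 = 7/176 per day.
Filling time = 1 ÷ (7/176) = 176/7 days.

176/7 days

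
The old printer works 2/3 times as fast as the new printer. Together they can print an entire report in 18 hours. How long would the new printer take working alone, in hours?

30 hours

Let the new printer's rate be r; then the old printer's rate is (2/3)r, so together (2/3 + 1)r = (5/3)r = 1/18.
Thus r = 1/30 per hour.
The new printer alone: 30 hours; the old printer alone: 45 hours.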